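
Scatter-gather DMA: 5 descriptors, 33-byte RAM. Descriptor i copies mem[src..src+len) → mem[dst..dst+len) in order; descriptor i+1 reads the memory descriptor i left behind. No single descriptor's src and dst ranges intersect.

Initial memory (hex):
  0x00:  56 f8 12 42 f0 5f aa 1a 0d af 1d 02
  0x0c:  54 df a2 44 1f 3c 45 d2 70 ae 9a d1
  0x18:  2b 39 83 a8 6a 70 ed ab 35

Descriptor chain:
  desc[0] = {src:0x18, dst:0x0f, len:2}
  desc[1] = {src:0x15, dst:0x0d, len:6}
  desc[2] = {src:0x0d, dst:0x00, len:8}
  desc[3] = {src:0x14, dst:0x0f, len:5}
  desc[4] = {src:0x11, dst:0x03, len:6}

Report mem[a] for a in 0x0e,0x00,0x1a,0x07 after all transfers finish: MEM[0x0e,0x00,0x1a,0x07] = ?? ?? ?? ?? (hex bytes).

MEM[0x0e,0x00,0x1a,0x07] = 9a ae 83 ae

#0 dst[0x0f+2] := {0x2b,0x39}
#1 dst[0x0d+6] := {0xae,0x9a,0xd1,0x2b,0x39,0x83}
#2 dst[0x00+8] := {0xae,0x9a,0xd1,0x2b,0x39,0x83,0xd2,0x70}
#3 dst[0x0f+5] := {0x70,0xae,0x9a,0xd1,0x2b}
#4 dst[0x03+6] := {0x9a,0xd1,0x2b,0x70,0xae,0x9a}
query mem[0x0e]=0x9a, mem[0x00]=0xae, mem[0x1a]=0x83, mem[0x07]=0xae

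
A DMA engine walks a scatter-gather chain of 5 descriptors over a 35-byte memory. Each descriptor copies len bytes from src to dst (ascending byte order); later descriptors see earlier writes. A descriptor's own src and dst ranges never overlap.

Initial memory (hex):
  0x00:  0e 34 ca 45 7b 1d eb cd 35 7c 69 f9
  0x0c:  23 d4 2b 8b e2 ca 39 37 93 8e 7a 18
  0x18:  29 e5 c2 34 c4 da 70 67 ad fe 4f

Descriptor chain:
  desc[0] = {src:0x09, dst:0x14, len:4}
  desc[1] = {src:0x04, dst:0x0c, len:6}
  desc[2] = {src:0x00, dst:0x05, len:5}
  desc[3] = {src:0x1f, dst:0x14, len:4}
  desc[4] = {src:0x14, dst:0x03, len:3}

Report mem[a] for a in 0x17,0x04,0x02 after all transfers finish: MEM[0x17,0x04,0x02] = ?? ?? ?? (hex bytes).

MEM[0x17,0x04,0x02] = 4f ad ca

D0: mem[0x14..0x17] <- [7c 69 f9 23]
D1: mem[0x0c..0x11] <- [7b 1d eb cd 35 7c]
D2: mem[0x05..0x09] <- [0e 34 ca 45 7b]
D3: mem[0x14..0x17] <- [67 ad fe 4f]
D4: mem[0x03..0x05] <- [67 ad fe]
query mem[0x17]=0x4f, mem[0x04]=0xad, mem[0x02]=0xca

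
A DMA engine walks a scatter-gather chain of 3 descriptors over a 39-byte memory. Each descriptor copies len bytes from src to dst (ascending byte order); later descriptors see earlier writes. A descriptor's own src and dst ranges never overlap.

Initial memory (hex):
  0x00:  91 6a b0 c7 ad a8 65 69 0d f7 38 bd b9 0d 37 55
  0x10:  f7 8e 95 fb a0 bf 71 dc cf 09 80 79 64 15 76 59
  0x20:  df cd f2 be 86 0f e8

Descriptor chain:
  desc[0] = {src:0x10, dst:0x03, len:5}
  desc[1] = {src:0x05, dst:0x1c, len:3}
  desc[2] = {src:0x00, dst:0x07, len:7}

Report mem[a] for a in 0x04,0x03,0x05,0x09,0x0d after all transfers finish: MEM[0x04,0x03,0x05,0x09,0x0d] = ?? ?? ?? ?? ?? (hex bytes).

#0 dst[0x03+5] := {0xf7,0x8e,0x95,0xfb,0xa0}
#1 dst[0x1c+3] := {0x95,0xfb,0xa0}
#2 dst[0x07+7] := {0x91,0x6a,0xb0,0xf7,0x8e,0x95,0xfb}
query mem[0x04]=0x8e, mem[0x03]=0xf7, mem[0x05]=0x95, mem[0x09]=0xb0, mem[0x0d]=0xfb

MEM[0x04,0x03,0x05,0x09,0x0d] = 8e f7 95 b0 fb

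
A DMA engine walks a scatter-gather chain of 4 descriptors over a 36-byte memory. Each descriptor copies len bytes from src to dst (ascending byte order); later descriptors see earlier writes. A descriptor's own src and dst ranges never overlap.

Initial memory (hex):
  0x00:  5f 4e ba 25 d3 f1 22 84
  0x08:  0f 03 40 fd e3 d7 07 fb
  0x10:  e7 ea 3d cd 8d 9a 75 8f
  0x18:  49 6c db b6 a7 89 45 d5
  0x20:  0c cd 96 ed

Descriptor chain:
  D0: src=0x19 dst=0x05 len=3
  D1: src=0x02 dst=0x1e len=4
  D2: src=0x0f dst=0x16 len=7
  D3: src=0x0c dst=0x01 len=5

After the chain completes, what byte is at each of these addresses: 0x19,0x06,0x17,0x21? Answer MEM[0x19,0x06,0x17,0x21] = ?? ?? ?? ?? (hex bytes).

MEM[0x19,0x06,0x17,0x21] = 3d db e7 6c

D0: mem[0x05..0x07] <- [6c db b6]
D1: mem[0x1e..0x21] <- [ba 25 d3 6c]
D2: mem[0x16..0x1c] <- [fb e7 ea 3d cd 8d 9a]
D3: mem[0x01..0x05] <- [e3 d7 07 fb e7]
query mem[0x19]=0x3d, mem[0x06]=0xdb, mem[0x17]=0xe7, mem[0x21]=0x6c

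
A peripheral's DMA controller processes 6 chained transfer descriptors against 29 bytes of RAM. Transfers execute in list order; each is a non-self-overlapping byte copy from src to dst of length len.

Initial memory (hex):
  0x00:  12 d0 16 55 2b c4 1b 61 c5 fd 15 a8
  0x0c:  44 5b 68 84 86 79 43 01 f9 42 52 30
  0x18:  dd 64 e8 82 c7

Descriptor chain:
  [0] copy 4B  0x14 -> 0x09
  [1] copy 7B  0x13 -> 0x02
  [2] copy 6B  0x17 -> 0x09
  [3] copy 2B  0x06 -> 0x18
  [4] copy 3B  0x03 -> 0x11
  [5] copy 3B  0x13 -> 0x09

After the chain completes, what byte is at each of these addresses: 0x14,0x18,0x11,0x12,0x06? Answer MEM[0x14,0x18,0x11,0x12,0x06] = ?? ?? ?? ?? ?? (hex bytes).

MEM[0x14,0x18,0x11,0x12,0x06] = f9 30 f9 42 30

[0] 0x14->0x09 len=4 : f9 42 52 30
[1] 0x13->0x02 len=7 : 01 f9 42 52 30 dd 64
[2] 0x17->0x09 len=6 : 30 dd 64 e8 82 c7
[3] 0x06->0x18 len=2 : 30 dd
[4] 0x03->0x11 len=3 : f9 42 52
[5] 0x13->0x09 len=3 : 52 f9 42
query mem[0x14]=0xf9, mem[0x18]=0x30, mem[0x11]=0xf9, mem[0x12]=0x42, mem[0x06]=0x30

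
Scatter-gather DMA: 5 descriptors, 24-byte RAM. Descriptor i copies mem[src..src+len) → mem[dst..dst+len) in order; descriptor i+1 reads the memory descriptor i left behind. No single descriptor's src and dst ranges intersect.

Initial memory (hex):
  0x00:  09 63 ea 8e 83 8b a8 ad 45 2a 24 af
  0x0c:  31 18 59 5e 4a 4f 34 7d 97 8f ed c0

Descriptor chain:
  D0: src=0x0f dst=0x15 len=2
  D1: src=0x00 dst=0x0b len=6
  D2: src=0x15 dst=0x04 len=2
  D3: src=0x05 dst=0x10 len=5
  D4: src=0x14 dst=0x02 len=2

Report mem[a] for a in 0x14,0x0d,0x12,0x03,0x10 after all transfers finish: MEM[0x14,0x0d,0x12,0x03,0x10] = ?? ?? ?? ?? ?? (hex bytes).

MEM[0x14,0x0d,0x12,0x03,0x10] = 2a ea ad 5e 4a

D0: mem[0x15..0x16] <- [5e 4a]
D1: mem[0x0b..0x10] <- [09 63 ea 8e 83 8b]
D2: mem[0x04..0x05] <- [5e 4a]
D3: mem[0x10..0x14] <- [4a a8 ad 45 2a]
D4: mem[0x02..0x03] <- [2a 5e]
query mem[0x14]=0x2a, mem[0x0d]=0xea, mem[0x12]=0xad, mem[0x03]=0x5e, mem[0x10]=0x4a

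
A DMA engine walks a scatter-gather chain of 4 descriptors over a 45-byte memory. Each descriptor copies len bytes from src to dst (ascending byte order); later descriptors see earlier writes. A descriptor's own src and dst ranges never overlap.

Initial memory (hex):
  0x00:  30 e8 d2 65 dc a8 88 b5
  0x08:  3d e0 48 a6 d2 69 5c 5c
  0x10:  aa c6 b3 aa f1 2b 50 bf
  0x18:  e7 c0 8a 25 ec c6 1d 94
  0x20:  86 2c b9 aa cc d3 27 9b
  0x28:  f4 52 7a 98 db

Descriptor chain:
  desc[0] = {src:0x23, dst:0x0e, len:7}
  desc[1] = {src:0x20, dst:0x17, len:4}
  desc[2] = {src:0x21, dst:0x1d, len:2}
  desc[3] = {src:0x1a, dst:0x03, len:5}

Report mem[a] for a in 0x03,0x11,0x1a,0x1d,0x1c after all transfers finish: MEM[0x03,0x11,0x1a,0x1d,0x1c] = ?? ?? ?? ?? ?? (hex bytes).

D0: mem[0x0e..0x14] <- [aa cc d3 27 9b f4 52]
D1: mem[0x17..0x1a] <- [86 2c b9 aa]
D2: mem[0x1d..0x1e] <- [2c b9]
D3: mem[0x03..0x07] <- [aa 25 ec 2c b9]
query mem[0x03]=0xaa, mem[0x11]=0x27, mem[0x1a]=0xaa, mem[0x1d]=0x2c, mem[0x1c]=0xec

MEM[0x03,0x11,0x1a,0x1d,0x1c] = aa 27 aa 2c ec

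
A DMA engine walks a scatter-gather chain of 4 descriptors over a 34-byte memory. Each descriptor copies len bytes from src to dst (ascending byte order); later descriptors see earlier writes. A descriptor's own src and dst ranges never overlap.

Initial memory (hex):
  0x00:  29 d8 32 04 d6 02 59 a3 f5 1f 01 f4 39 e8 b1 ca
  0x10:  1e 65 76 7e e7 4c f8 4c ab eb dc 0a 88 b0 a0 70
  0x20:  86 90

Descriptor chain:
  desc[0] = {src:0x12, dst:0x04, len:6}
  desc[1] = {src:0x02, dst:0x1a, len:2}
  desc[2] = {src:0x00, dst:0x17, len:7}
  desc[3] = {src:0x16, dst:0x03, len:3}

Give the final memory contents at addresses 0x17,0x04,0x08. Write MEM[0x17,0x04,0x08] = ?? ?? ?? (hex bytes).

MEM[0x17,0x04,0x08] = 29 29 f8

[0] 0x12->0x04 len=6 : 76 7e e7 4c f8 4c
[1] 0x02->0x1a len=2 : 32 04
[2] 0x00->0x17 len=7 : 29 d8 32 04 76 7e e7
[3] 0x16->0x03 len=3 : f8 29 d8
query mem[0x17]=0x29, mem[0x04]=0x29, mem[0x08]=0xf8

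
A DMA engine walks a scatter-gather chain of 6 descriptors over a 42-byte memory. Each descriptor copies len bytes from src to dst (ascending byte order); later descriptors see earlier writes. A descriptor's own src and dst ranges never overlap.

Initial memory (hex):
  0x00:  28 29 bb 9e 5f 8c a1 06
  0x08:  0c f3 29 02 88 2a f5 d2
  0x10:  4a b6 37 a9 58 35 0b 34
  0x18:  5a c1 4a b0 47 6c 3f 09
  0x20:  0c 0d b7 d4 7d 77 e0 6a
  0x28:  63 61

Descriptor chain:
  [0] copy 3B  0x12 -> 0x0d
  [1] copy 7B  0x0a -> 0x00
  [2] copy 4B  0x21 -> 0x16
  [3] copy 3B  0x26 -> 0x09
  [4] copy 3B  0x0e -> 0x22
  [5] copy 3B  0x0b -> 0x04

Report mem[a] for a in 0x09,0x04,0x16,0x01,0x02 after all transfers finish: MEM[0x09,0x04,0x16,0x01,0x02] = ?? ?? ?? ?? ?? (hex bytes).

MEM[0x09,0x04,0x16,0x01,0x02] = e0 63 0d 02 88

D0: mem[0x0d..0x0f] <- [37 a9 58]
D1: mem[0x00..0x06] <- [29 02 88 37 a9 58 4a]
D2: mem[0x16..0x19] <- [0d b7 d4 7d]
D3: mem[0x09..0x0b] <- [e0 6a 63]
D4: mem[0x22..0x24] <- [a9 58 4a]
D5: mem[0x04..0x06] <- [63 88 37]
query mem[0x09]=0xe0, mem[0x04]=0x63, mem[0x16]=0x0d, mem[0x01]=0x02, mem[0x02]=0x88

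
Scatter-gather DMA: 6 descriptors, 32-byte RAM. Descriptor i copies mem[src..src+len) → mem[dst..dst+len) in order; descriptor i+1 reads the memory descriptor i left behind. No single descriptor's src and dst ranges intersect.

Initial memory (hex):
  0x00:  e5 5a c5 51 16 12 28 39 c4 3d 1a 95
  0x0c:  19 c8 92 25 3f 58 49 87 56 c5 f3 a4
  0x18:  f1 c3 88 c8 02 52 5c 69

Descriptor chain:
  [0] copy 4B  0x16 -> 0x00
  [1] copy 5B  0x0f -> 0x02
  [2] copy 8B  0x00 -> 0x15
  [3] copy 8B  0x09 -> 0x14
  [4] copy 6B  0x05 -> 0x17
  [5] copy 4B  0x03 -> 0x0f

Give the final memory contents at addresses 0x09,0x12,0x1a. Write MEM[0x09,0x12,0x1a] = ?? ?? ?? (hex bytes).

[0] 0x16->0x00 len=4 : f3 a4 f1 c3
[1] 0x0f->0x02 len=5 : 25 3f 58 49 87
[2] 0x00->0x15 len=8 : f3 a4 25 3f 58 49 87 39
[3] 0x09->0x14 len=8 : 3d 1a 95 19 c8 92 25 3f
[4] 0x05->0x17 len=6 : 49 87 39 c4 3d 1a
[5] 0x03->0x0f len=4 : 3f 58 49 87
query mem[0x09]=0x3d, mem[0x12]=0x87, mem[0x1a]=0xc4

MEM[0x09,0x12,0x1a] = 3d 87 c4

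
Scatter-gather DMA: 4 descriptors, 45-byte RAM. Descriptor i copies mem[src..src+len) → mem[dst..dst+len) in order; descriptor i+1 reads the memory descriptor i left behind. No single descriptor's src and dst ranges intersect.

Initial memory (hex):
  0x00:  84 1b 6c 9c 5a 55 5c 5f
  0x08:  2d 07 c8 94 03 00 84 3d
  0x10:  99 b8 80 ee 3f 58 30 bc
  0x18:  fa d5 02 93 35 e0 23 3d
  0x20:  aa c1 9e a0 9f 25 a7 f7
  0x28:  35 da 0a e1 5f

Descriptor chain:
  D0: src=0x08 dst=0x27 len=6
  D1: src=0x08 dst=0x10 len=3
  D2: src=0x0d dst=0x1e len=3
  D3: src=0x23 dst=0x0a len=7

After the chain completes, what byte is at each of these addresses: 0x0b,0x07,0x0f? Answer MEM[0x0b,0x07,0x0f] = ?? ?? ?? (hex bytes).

MEM[0x0b,0x07,0x0f] = 9f 5f 07

#0 dst[0x27+6] := {0x2d,0x07,0xc8,0x94,0x03,0x00}
#1 dst[0x10+3] := {0x2d,0x07,0xc8}
#2 dst[0x1e+3] := {0x00,0x84,0x3d}
#3 dst[0x0a+7] := {0xa0,0x9f,0x25,0xa7,0x2d,0x07,0xc8}
query mem[0x0b]=0x9f, mem[0x07]=0x5f, mem[0x0f]=0x07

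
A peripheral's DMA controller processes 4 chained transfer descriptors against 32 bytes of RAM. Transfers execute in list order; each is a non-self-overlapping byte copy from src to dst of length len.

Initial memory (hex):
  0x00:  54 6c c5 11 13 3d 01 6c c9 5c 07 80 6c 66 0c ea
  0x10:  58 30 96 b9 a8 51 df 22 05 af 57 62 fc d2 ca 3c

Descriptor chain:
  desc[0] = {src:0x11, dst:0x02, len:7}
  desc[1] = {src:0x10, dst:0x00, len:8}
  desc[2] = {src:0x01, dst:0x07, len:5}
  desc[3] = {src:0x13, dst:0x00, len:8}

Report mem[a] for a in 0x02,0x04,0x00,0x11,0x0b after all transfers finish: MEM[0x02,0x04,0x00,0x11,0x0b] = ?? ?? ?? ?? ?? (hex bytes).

MEM[0x02,0x04,0x00,0x11,0x0b] = 51 22 b9 30 51

[0] 0x11->0x02 len=7 : 30 96 b9 a8 51 df 22
[1] 0x10->0x00 len=8 : 58 30 96 b9 a8 51 df 22
[2] 0x01->0x07 len=5 : 30 96 b9 a8 51
[3] 0x13->0x00 len=8 : b9 a8 51 df 22 05 af 57
query mem[0x02]=0x51, mem[0x04]=0x22, mem[0x00]=0xb9, mem[0x11]=0x30, mem[0x0b]=0x51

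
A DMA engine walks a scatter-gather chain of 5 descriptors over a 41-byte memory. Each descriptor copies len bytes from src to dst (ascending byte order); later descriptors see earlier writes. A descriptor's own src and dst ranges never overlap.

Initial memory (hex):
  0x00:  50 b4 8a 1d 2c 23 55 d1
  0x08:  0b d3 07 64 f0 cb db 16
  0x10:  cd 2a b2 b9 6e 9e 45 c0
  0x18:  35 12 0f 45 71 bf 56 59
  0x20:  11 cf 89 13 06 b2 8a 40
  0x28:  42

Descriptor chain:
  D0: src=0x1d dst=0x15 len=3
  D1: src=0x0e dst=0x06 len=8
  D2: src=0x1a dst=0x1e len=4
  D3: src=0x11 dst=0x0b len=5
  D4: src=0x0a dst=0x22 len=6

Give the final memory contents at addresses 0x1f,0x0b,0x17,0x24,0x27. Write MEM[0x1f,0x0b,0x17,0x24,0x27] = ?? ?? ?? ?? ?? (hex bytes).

D0: mem[0x15..0x17] <- [bf 56 59]
D1: mem[0x06..0x0d] <- [db 16 cd 2a b2 b9 6e bf]
D2: mem[0x1e..0x21] <- [0f 45 71 bf]
D3: mem[0x0b..0x0f] <- [2a b2 b9 6e bf]
D4: mem[0x22..0x27] <- [b2 2a b2 b9 6e bf]
query mem[0x1f]=0x45, mem[0x0b]=0x2a, mem[0x17]=0x59, mem[0x24]=0xb2, mem[0x27]=0xbf

MEM[0x1f,0x0b,0x17,0x24,0x27] = 45 2a 59 b2 bf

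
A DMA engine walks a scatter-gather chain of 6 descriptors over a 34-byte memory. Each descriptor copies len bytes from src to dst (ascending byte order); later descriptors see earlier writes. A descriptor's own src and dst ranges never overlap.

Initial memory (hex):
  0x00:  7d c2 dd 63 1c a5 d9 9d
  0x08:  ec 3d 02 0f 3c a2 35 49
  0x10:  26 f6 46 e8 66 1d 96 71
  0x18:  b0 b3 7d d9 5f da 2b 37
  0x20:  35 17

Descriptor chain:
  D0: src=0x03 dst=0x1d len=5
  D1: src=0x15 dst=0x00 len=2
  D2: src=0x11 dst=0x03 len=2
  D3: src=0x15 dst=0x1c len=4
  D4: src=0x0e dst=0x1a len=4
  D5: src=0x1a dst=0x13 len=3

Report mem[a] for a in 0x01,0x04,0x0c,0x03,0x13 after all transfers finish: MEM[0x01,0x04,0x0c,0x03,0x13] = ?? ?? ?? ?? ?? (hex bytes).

[0] 0x03->0x1d len=5 : 63 1c a5 d9 9d
[1] 0x15->0x00 len=2 : 1d 96
[2] 0x11->0x03 len=2 : f6 46
[3] 0x15->0x1c len=4 : 1d 96 71 b0
[4] 0x0e->0x1a len=4 : 35 49 26 f6
[5] 0x1a->0x13 len=3 : 35 49 26
query mem[0x01]=0x96, mem[0x04]=0x46, mem[0x0c]=0x3c, mem[0x03]=0xf6, mem[0x13]=0x35

MEM[0x01,0x04,0x0c,0x03,0x13] = 96 46 3c f6 35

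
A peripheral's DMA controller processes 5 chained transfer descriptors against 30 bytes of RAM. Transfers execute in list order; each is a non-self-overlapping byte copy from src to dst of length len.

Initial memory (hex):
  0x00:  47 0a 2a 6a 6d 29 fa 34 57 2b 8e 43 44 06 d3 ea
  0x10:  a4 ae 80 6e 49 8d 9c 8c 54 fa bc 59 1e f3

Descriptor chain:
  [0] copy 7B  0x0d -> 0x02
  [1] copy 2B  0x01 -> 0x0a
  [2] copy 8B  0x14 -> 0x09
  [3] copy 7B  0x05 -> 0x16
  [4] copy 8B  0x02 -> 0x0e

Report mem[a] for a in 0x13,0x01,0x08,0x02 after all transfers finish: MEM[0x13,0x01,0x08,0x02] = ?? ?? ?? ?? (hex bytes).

#0 dst[0x02+7] := {0x06,0xd3,0xea,0xa4,0xae,0x80,0x6e}
#1 dst[0x0a+2] := {0x0a,0x06}
#2 dst[0x09+8] := {0x49,0x8d,0x9c,0x8c,0x54,0xfa,0xbc,0x59}
#3 dst[0x16+7] := {0xa4,0xae,0x80,0x6e,0x49,0x8d,0x9c}
#4 dst[0x0e+8] := {0x06,0xd3,0xea,0xa4,0xae,0x80,0x6e,0x49}
query mem[0x13]=0x80, mem[0x01]=0x0a, mem[0x08]=0x6e, mem[0x02]=0x06

MEM[0x13,0x01,0x08,0x02] = 80 0a 6e 06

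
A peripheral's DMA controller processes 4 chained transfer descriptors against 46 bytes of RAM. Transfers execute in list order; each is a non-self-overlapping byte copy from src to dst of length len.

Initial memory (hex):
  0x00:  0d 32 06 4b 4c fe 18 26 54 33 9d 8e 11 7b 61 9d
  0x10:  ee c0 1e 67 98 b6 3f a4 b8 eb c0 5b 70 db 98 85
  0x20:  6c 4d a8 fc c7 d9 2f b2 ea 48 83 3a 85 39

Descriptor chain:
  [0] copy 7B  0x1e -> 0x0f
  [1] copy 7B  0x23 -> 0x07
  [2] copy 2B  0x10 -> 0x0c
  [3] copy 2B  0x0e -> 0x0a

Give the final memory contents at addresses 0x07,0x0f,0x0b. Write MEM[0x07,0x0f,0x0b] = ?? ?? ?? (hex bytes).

MEM[0x07,0x0f,0x0b] = fc 98 98

  after D0: wrote 7B at 0x0f = 98856c4da8fcc7
  after D1: wrote 7B at 0x07 = fcc7d92fb2ea48
  after D2: wrote 2B at 0x0c = 856c
  after D3: wrote 2B at 0x0a = 6198
query mem[0x07]=0xfc, mem[0x0f]=0x98, mem[0x0b]=0x98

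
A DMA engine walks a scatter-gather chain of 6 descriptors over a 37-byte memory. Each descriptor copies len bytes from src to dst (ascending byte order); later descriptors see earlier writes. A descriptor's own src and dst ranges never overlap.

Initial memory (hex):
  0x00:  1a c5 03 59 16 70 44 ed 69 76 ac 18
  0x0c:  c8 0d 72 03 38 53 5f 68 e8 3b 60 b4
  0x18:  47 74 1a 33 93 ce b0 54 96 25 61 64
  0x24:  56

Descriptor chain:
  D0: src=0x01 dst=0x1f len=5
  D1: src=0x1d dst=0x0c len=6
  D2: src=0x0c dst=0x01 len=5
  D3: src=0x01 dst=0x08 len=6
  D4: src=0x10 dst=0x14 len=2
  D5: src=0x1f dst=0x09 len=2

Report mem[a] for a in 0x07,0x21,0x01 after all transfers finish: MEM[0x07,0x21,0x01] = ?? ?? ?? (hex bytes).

  after D0: wrote 5B at 0x1f = c503591670
  after D1: wrote 6B at 0x0c = ceb0c5035916
  after D2: wrote 5B at 0x01 = ceb0c50359
  after D3: wrote 6B at 0x08 = ceb0c5035944
  after D4: wrote 2B at 0x14 = 5916
  after D5: wrote 2B at 0x09 = c503
query mem[0x07]=0xed, mem[0x21]=0x59, mem[0x01]=0xce

MEM[0x07,0x21,0x01] = ed 59 ce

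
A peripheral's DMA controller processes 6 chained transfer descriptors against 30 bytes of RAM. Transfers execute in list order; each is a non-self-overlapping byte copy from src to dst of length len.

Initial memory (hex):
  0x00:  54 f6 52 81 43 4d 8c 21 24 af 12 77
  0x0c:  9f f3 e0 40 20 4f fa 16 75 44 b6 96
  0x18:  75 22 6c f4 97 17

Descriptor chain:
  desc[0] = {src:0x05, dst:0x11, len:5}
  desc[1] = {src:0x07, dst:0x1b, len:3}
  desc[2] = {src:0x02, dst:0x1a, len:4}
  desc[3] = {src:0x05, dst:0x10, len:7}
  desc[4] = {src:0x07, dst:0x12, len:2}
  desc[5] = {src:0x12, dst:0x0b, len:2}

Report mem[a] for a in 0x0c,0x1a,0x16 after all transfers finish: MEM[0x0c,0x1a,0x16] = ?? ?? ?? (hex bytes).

#0 dst[0x11+5] := {0x4d,0x8c,0x21,0x24,0xaf}
#1 dst[0x1b+3] := {0x21,0x24,0xaf}
#2 dst[0x1a+4] := {0x52,0x81,0x43,0x4d}
#3 dst[0x10+7] := {0x4d,0x8c,0x21,0x24,0xaf,0x12,0x77}
#4 dst[0x12+2] := {0x21,0x24}
#5 dst[0x0b+2] := {0x21,0x24}
query mem[0x0c]=0x24, mem[0x1a]=0x52, mem[0x16]=0x77

MEM[0x0c,0x1a,0x16] = 24 52 77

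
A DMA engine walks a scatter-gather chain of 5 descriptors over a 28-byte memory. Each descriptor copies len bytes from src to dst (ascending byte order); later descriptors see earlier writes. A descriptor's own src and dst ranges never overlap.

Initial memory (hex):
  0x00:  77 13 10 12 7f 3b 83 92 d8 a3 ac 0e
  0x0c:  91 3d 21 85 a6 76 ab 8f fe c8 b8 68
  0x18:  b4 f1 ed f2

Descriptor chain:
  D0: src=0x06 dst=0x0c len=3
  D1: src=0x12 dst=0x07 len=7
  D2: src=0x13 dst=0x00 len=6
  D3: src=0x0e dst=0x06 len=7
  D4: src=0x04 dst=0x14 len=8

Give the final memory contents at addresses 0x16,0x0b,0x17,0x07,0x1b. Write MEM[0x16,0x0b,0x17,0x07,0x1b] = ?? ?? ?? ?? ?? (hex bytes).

[0] 0x06->0x0c len=3 : 83 92 d8
[1] 0x12->0x07 len=7 : ab 8f fe c8 b8 68 b4
[2] 0x13->0x00 len=6 : 8f fe c8 b8 68 b4
[3] 0x0e->0x06 len=7 : d8 85 a6 76 ab 8f fe
[4] 0x04->0x14 len=8 : 68 b4 d8 85 a6 76 ab 8f
query mem[0x16]=0xd8, mem[0x0b]=0x8f, mem[0x17]=0x85, mem[0x07]=0x85, mem[0x1b]=0x8f

MEM[0x16,0x0b,0x17,0x07,0x1b] = d8 8f 85 85 8f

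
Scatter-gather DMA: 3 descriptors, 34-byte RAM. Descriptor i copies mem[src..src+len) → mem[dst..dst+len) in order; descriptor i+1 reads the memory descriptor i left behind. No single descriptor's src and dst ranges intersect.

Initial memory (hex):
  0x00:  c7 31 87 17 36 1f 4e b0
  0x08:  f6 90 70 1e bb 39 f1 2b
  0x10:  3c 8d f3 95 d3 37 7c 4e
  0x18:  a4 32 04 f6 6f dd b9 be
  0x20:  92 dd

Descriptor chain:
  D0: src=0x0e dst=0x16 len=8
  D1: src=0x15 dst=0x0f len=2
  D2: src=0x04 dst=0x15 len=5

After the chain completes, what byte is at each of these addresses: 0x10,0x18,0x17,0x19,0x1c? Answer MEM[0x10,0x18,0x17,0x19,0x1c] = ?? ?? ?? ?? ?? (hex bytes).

  after D0: wrote 8B at 0x16 = f12b3c8df395d337
  after D1: wrote 2B at 0x0f = 37f1
  after D2: wrote 5B at 0x15 = 361f4eb0f6
query mem[0x10]=0xf1, mem[0x18]=0xb0, mem[0x17]=0x4e, mem[0x19]=0xf6, mem[0x1c]=0xd3

MEM[0x10,0x18,0x17,0x19,0x1c] = f1 b0 4e f6 d3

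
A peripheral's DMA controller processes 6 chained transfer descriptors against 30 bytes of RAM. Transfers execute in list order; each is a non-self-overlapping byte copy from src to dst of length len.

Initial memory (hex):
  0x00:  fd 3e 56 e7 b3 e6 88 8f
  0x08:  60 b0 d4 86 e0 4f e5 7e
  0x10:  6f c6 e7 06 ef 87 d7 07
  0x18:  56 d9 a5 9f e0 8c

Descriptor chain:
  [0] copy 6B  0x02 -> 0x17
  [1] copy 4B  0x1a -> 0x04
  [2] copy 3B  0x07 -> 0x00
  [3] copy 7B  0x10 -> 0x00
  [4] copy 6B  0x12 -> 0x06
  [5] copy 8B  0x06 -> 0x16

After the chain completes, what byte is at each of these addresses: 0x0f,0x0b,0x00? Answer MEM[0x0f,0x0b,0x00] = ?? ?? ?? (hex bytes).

  after D0: wrote 6B at 0x17 = 56e7b3e6888f
  after D1: wrote 4B at 0x04 = e6888f8c
  after D2: wrote 3B at 0x00 = 8c60b0
  after D3: wrote 7B at 0x00 = 6fc6e706ef87d7
  after D4: wrote 6B at 0x06 = e706ef87d756
  after D5: wrote 8B at 0x16 = e706ef87d756e04f
query mem[0x0f]=0x7e, mem[0x0b]=0x56, mem[0x00]=0x6f

MEM[0x0f,0x0b,0x00] = 7e 56 6f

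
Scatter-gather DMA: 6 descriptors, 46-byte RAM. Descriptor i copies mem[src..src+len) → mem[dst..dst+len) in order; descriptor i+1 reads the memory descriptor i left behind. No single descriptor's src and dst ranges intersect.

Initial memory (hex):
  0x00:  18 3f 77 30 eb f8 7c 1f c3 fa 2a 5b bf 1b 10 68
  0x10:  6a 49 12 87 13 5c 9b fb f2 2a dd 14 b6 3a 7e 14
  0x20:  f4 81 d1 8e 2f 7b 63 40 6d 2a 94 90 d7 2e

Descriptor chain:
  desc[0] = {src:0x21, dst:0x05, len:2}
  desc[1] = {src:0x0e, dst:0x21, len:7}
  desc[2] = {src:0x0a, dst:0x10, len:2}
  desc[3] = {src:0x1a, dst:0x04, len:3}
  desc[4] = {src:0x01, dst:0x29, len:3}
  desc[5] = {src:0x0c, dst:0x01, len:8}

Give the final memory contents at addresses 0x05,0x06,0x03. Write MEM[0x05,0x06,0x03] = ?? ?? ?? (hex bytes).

[0] 0x21->0x05 len=2 : 81 d1
[1] 0x0e->0x21 len=7 : 10 68 6a 49 12 87 13
[2] 0x0a->0x10 len=2 : 2a 5b
[3] 0x1a->0x04 len=3 : dd 14 b6
[4] 0x01->0x29 len=3 : 3f 77 30
[5] 0x0c->0x01 len=8 : bf 1b 10 68 2a 5b 12 87
query mem[0x05]=0x2a, mem[0x06]=0x5b, mem[0x03]=0x10

MEM[0x05,0x06,0x03] = 2a 5b 10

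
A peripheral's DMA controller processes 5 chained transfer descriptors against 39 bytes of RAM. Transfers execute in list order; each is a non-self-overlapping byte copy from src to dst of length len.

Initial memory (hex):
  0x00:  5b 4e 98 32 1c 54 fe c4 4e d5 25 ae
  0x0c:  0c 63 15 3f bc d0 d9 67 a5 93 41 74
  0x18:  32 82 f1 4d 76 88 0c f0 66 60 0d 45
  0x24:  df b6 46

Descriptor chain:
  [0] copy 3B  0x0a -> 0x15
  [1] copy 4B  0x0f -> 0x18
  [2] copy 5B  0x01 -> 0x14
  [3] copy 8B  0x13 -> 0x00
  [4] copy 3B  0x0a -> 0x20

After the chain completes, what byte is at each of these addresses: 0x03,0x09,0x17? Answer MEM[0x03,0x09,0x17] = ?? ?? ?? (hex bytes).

MEM[0x03,0x09,0x17] = 32 d5 1c

  after D0: wrote 3B at 0x15 = 25ae0c
  after D1: wrote 4B at 0x18 = 3fbcd0d9
  after D2: wrote 5B at 0x14 = 4e98321c54
  after D3: wrote 8B at 0x00 = 674e98321c54bcd0
  after D4: wrote 3B at 0x20 = 25ae0c
query mem[0x03]=0x32, mem[0x09]=0xd5, mem[0x17]=0x1c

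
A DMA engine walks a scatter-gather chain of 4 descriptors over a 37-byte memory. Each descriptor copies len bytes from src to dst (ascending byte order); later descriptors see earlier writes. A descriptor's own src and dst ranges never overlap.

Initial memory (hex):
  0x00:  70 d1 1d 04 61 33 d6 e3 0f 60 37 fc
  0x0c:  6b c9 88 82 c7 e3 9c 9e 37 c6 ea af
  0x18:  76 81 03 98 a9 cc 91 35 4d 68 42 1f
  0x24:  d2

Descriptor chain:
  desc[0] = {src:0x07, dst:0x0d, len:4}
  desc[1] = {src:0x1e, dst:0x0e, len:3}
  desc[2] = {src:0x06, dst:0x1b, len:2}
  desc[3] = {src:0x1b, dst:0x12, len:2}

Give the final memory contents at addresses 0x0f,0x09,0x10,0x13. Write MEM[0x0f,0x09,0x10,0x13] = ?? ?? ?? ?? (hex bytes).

MEM[0x0f,0x09,0x10,0x13] = 35 60 4d e3

#0 dst[0x0d+4] := {0xe3,0x0f,0x60,0x37}
#1 dst[0x0e+3] := {0x91,0x35,0x4d}
#2 dst[0x1b+2] := {0xd6,0xe3}
#3 dst[0x12+2] := {0xd6,0xe3}
query mem[0x0f]=0x35, mem[0x09]=0x60, mem[0x10]=0x4d, mem[0x13]=0xe3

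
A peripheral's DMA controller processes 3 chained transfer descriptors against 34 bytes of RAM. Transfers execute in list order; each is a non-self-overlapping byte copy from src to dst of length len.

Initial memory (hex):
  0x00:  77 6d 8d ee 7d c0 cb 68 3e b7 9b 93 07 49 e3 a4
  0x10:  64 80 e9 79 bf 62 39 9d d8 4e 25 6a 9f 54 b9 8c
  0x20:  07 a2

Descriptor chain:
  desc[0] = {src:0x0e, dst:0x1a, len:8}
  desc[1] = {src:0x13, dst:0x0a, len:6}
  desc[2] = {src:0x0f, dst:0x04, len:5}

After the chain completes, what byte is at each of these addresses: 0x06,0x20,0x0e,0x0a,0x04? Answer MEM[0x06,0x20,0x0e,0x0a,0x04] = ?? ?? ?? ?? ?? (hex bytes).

  after D0: wrote 8B at 0x1a = e3a46480e979bf62
  after D1: wrote 6B at 0x0a = 79bf62399dd8
  after D2: wrote 5B at 0x04 = d86480e979
query mem[0x06]=0x80, mem[0x20]=0xbf, mem[0x0e]=0x9d, mem[0x0a]=0x79, mem[0x04]=0xd8

MEM[0x06,0x20,0x0e,0x0a,0x04] = 80 bf 9d 79 d8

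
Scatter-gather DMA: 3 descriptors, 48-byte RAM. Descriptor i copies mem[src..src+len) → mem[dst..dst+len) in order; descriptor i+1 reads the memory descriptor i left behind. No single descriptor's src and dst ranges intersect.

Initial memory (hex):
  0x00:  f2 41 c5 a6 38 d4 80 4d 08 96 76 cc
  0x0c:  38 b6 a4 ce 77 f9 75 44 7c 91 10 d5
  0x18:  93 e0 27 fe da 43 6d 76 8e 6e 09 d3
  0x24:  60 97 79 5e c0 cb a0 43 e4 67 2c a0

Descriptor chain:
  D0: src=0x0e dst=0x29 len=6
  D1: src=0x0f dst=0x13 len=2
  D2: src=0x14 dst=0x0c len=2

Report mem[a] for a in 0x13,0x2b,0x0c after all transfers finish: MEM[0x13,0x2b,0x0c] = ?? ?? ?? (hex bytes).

D0: mem[0x29..0x2e] <- [a4 ce 77 f9 75 44]
D1: mem[0x13..0x14] <- [ce 77]
D2: mem[0x0c..0x0d] <- [77 91]
query mem[0x13]=0xce, mem[0x2b]=0x77, mem[0x0c]=0x77

MEM[0x13,0x2b,0x0c] = ce 77 77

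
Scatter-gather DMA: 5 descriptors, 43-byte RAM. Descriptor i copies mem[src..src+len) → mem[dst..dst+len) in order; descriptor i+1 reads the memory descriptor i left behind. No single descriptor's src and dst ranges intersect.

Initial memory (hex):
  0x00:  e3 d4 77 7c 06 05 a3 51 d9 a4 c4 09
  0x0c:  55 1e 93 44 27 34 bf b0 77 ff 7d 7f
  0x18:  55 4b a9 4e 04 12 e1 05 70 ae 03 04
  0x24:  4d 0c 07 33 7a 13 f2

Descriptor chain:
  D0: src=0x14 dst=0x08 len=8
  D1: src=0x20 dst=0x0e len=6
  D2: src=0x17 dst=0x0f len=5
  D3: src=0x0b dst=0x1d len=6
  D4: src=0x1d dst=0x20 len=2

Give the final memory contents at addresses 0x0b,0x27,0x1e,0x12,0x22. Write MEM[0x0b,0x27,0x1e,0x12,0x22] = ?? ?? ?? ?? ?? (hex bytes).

MEM[0x0b,0x27,0x1e,0x12,0x22] = 7f 33 55 a9 55

[0] 0x14->0x08 len=8 : 77 ff 7d 7f 55 4b a9 4e
[1] 0x20->0x0e len=6 : 70 ae 03 04 4d 0c
[2] 0x17->0x0f len=5 : 7f 55 4b a9 4e
[3] 0x0b->0x1d len=6 : 7f 55 4b 70 7f 55
[4] 0x1d->0x20 len=2 : 7f 55
query mem[0x0b]=0x7f, mem[0x27]=0x33, mem[0x1e]=0x55, mem[0x12]=0xa9, mem[0x22]=0x55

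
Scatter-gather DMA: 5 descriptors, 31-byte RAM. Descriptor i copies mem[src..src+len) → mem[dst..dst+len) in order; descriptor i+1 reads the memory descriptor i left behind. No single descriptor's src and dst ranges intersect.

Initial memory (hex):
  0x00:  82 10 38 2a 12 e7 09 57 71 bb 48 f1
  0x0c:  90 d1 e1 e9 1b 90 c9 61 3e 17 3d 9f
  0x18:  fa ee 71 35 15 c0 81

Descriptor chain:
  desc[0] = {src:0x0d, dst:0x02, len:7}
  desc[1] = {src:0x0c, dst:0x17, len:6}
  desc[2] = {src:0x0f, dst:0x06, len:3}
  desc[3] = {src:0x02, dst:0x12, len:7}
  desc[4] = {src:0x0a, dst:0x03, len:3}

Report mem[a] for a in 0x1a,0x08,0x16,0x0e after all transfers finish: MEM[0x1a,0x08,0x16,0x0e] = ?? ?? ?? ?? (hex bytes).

  after D0: wrote 7B at 0x02 = d1e1e91b90c961
  after D1: wrote 6B at 0x17 = 90d1e1e91b90
  after D2: wrote 3B at 0x06 = e91b90
  after D3: wrote 7B at 0x12 = d1e1e91be91b90
  after D4: wrote 3B at 0x03 = 48f190
query mem[0x1a]=0xe9, mem[0x08]=0x90, mem[0x16]=0xe9, mem[0x0e]=0xe1

MEM[0x1a,0x08,0x16,0x0e] = e9 90 e9 e1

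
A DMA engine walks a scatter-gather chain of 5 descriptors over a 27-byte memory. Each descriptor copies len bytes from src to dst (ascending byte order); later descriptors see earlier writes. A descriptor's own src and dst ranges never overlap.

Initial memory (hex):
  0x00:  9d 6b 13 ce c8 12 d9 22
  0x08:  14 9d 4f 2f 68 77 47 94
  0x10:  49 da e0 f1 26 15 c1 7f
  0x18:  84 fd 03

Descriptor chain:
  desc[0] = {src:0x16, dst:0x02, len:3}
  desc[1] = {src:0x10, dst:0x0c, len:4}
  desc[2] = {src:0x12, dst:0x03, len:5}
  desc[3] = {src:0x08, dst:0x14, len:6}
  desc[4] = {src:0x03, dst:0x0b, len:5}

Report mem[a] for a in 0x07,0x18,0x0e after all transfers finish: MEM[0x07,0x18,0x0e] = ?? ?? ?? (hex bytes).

#0 dst[0x02+3] := {0xc1,0x7f,0x84}
#1 dst[0x0c+4] := {0x49,0xda,0xe0,0xf1}
#2 dst[0x03+5] := {0xe0,0xf1,0x26,0x15,0xc1}
#3 dst[0x14+6] := {0x14,0x9d,0x4f,0x2f,0x49,0xda}
#4 dst[0x0b+5] := {0xe0,0xf1,0x26,0x15,0xc1}
query mem[0x07]=0xc1, mem[0x18]=0x49, mem[0x0e]=0x15

MEM[0x07,0x18,0x0e] = c1 49 15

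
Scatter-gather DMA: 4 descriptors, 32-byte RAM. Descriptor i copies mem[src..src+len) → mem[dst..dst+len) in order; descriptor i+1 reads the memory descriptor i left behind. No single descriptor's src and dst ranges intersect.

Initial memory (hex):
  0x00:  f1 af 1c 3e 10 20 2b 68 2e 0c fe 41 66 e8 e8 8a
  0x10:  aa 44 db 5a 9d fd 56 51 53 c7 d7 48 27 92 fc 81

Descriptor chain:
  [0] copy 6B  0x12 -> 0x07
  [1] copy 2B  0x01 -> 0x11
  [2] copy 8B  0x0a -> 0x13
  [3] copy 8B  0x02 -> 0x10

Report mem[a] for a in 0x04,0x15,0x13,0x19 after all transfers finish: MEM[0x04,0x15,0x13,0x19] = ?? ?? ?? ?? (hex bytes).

  after D0: wrote 6B at 0x07 = db5a9dfd5651
  after D1: wrote 2B at 0x11 = af1c
  after D2: wrote 8B at 0x13 = fd5651e8e88aaaaf
  after D3: wrote 8B at 0x10 = 1c3e10202bdb5a9d
query mem[0x04]=0x10, mem[0x15]=0xdb, mem[0x13]=0x20, mem[0x19]=0xaa

MEM[0x04,0x15,0x13,0x19] = 10 db 20 aa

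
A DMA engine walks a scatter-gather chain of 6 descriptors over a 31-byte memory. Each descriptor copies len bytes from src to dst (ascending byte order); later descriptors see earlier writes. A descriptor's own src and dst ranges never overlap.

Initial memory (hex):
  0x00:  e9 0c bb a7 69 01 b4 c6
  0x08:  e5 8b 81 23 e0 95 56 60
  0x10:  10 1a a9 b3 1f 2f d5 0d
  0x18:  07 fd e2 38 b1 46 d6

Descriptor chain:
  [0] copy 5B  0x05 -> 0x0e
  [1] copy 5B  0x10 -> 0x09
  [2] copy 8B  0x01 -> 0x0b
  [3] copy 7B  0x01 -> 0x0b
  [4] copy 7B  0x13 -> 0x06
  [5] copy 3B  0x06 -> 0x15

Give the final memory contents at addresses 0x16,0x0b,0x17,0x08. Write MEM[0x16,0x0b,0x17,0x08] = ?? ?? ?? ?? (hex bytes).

MEM[0x16,0x0b,0x17,0x08] = 1f 07 2f 2f

D0: mem[0x0e..0x12] <- [01 b4 c6 e5 8b]
D1: mem[0x09..0x0d] <- [c6 e5 8b b3 1f]
D2: mem[0x0b..0x12] <- [0c bb a7 69 01 b4 c6 e5]
D3: mem[0x0b..0x11] <- [0c bb a7 69 01 b4 c6]
D4: mem[0x06..0x0c] <- [b3 1f 2f d5 0d 07 fd]
D5: mem[0x15..0x17] <- [b3 1f 2f]
query mem[0x16]=0x1f, mem[0x0b]=0x07, mem[0x17]=0x2f, mem[0x08]=0x2f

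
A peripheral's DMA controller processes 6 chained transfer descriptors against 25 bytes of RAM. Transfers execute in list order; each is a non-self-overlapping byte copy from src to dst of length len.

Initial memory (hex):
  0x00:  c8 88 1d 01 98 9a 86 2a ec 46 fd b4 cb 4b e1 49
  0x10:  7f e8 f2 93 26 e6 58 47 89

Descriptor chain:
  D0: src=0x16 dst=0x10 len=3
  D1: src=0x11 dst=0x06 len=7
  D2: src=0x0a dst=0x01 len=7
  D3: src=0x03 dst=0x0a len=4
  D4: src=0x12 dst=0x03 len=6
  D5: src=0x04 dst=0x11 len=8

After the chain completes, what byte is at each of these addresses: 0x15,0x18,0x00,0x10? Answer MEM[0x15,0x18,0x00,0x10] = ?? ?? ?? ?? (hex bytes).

[0] 0x16->0x10 len=3 : 58 47 89
[1] 0x11->0x06 len=7 : 47 89 93 26 e6 58 47
[2] 0x0a->0x01 len=7 : e6 58 47 4b e1 49 58
[3] 0x03->0x0a len=4 : 47 4b e1 49
[4] 0x12->0x03 len=6 : 89 93 26 e6 58 47
[5] 0x04->0x11 len=8 : 93 26 e6 58 47 26 47 4b
query mem[0x15]=0x47, mem[0x18]=0x4b, mem[0x00]=0xc8, mem[0x10]=0x58

MEM[0x15,0x18,0x00,0x10] = 47 4b c8 58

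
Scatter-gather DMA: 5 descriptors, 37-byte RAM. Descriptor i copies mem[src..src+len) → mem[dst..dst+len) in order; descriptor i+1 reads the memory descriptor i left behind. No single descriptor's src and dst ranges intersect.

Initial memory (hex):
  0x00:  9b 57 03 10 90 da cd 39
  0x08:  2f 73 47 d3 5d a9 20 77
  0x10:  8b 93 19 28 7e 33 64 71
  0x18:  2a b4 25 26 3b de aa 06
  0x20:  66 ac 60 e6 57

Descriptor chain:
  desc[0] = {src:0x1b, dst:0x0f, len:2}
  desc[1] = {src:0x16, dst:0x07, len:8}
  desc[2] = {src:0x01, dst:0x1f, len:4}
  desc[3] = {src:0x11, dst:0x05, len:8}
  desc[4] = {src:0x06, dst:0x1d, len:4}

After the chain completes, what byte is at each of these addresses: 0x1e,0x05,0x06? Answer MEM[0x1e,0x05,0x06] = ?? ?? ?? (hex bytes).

[0] 0x1b->0x0f len=2 : 26 3b
[1] 0x16->0x07 len=8 : 64 71 2a b4 25 26 3b de
[2] 0x01->0x1f len=4 : 57 03 10 90
[3] 0x11->0x05 len=8 : 93 19 28 7e 33 64 71 2a
[4] 0x06->0x1d len=4 : 19 28 7e 33
query mem[0x1e]=0x28, mem[0x05]=0x93, mem[0x06]=0x19

MEM[0x1e,0x05,0x06] = 28 93 19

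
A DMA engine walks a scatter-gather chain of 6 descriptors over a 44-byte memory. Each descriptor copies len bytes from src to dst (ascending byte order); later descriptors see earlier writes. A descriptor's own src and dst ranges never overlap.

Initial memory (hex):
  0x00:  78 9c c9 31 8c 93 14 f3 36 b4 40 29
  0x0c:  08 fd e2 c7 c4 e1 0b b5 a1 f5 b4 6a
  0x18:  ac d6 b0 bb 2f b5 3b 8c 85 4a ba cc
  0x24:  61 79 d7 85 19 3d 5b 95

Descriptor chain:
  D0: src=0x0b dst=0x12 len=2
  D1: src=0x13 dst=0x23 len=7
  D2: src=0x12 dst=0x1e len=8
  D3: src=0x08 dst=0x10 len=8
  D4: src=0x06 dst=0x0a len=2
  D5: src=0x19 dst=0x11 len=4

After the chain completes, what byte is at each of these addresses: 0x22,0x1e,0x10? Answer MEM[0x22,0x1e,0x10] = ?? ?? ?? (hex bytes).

#0 dst[0x12+2] := {0x29,0x08}
#1 dst[0x23+7] := {0x08,0xa1,0xf5,0xb4,0x6a,0xac,0xd6}
#2 dst[0x1e+8] := {0x29,0x08,0xa1,0xf5,0xb4,0x6a,0xac,0xd6}
#3 dst[0x10+8] := {0x36,0xb4,0x40,0x29,0x08,0xfd,0xe2,0xc7}
#4 dst[0x0a+2] := {0x14,0xf3}
#5 dst[0x11+4] := {0xd6,0xb0,0xbb,0x2f}
query mem[0x22]=0xb4, mem[0x1e]=0x29, mem[0x10]=0x36

MEM[0x22,0x1e,0x10] = b4 29 36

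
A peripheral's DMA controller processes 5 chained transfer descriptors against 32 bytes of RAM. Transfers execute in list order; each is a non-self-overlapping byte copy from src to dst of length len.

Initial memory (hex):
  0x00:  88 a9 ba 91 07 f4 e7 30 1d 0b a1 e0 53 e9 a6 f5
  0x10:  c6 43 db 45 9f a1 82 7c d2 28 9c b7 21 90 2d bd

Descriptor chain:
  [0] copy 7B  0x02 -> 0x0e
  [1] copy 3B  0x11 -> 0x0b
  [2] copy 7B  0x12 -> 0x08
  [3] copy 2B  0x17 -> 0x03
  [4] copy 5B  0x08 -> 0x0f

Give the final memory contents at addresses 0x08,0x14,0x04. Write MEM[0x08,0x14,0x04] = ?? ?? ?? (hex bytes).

MEM[0x08,0x14,0x04] = e7 1d d2

  after D0: wrote 7B at 0x0e = ba9107f4e7301d
  after D1: wrote 3B at 0x0b = f4e730
  after D2: wrote 7B at 0x08 = e7301da1827cd2
  after D3: wrote 2B at 0x03 = 7cd2
  after D4: wrote 5B at 0x0f = e7301da182
query mem[0x08]=0xe7, mem[0x14]=0x1d, mem[0x04]=0xd2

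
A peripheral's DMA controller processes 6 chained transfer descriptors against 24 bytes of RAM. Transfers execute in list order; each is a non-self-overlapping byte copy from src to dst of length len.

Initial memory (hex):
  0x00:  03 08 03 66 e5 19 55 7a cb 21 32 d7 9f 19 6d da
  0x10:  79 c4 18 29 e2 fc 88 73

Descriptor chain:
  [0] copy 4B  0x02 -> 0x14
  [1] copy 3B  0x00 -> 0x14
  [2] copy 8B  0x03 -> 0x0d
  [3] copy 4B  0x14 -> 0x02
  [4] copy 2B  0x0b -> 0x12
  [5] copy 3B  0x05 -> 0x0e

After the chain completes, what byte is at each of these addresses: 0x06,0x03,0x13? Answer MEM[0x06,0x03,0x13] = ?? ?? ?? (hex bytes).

D0: mem[0x14..0x17] <- [03 66 e5 19]
D1: mem[0x14..0x16] <- [03 08 03]
D2: mem[0x0d..0x14] <- [66 e5 19 55 7a cb 21 32]
D3: mem[0x02..0x05] <- [32 08 03 19]
D4: mem[0x12..0x13] <- [d7 9f]
D5: mem[0x0e..0x10] <- [19 55 7a]
query mem[0x06]=0x55, mem[0x03]=0x08, mem[0x13]=0x9f

MEM[0x06,0x03,0x13] = 55 08 9f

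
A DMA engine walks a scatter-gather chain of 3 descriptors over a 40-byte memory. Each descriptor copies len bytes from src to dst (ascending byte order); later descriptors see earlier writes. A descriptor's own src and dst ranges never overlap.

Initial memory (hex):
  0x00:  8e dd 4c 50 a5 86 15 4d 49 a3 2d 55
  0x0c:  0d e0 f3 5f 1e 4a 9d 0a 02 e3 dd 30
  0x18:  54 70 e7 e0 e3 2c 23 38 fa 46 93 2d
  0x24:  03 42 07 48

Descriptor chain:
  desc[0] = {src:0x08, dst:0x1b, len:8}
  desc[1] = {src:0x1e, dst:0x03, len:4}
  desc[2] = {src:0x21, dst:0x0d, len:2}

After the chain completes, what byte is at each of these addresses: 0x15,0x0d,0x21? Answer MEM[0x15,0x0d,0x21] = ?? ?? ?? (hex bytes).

#0 dst[0x1b+8] := {0x49,0xa3,0x2d,0x55,0x0d,0xe0,0xf3,0x5f}
#1 dst[0x03+4] := {0x55,0x0d,0xe0,0xf3}
#2 dst[0x0d+2] := {0xf3,0x5f}
query mem[0x15]=0xe3, mem[0x0d]=0xf3, mem[0x21]=0xf3

MEM[0x15,0x0d,0x21] = e3 f3 f3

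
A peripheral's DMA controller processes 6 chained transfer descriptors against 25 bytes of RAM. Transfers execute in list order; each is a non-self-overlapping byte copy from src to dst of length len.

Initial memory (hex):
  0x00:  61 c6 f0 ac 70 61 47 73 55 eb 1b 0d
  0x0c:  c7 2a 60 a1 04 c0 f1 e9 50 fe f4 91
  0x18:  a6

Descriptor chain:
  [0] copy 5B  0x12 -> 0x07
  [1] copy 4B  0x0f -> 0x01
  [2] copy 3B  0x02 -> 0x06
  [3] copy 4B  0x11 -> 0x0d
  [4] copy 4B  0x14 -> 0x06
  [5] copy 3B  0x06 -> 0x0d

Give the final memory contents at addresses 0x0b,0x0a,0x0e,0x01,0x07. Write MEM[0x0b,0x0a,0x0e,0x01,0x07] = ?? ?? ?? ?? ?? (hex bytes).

MEM[0x0b,0x0a,0x0e,0x01,0x07] = f4 fe fe a1 fe

[0] 0x12->0x07 len=5 : f1 e9 50 fe f4
[1] 0x0f->0x01 len=4 : a1 04 c0 f1
[2] 0x02->0x06 len=3 : 04 c0 f1
[3] 0x11->0x0d len=4 : c0 f1 e9 50
[4] 0x14->0x06 len=4 : 50 fe f4 91
[5] 0x06->0x0d len=3 : 50 fe f4
query mem[0x0b]=0xf4, mem[0x0a]=0xfe, mem[0x0e]=0xfe, mem[0x01]=0xa1, mem[0x07]=0xfe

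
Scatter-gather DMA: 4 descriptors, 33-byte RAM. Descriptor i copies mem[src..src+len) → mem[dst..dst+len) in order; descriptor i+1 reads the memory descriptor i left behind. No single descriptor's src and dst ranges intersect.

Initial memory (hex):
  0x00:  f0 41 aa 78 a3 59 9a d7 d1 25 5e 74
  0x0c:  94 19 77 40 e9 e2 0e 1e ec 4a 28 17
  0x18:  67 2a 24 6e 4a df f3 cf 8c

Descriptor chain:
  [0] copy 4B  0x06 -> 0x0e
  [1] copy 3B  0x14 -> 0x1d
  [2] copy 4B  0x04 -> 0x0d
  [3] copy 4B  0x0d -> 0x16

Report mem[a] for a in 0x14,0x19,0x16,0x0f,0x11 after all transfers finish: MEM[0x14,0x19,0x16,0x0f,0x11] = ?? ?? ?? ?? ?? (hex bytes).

MEM[0x14,0x19,0x16,0x0f,0x11] = ec d7 a3 9a 25

D0: mem[0x0e..0x11] <- [9a d7 d1 25]
D1: mem[0x1d..0x1f] <- [ec 4a 28]
D2: mem[0x0d..0x10] <- [a3 59 9a d7]
D3: mem[0x16..0x19] <- [a3 59 9a d7]
query mem[0x14]=0xec, mem[0x19]=0xd7, mem[0x16]=0xa3, mem[0x0f]=0x9a, mem[0x11]=0x25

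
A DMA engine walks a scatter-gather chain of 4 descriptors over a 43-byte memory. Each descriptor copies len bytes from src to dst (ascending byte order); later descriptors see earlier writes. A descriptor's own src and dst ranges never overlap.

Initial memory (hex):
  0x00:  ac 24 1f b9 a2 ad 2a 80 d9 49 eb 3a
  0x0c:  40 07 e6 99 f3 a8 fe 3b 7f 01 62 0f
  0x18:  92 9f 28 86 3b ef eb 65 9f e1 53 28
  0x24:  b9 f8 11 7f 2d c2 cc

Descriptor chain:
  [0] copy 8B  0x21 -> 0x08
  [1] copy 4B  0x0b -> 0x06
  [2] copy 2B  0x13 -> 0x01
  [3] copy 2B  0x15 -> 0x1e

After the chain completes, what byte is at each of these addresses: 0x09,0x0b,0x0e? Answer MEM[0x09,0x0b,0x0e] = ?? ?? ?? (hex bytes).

[0] 0x21->0x08 len=8 : e1 53 28 b9 f8 11 7f 2d
[1] 0x0b->0x06 len=4 : b9 f8 11 7f
[2] 0x13->0x01 len=2 : 3b 7f
[3] 0x15->0x1e len=2 : 01 62
query mem[0x09]=0x7f, mem[0x0b]=0xb9, mem[0x0e]=0x7f

MEM[0x09,0x0b,0x0e] = 7f b9 7f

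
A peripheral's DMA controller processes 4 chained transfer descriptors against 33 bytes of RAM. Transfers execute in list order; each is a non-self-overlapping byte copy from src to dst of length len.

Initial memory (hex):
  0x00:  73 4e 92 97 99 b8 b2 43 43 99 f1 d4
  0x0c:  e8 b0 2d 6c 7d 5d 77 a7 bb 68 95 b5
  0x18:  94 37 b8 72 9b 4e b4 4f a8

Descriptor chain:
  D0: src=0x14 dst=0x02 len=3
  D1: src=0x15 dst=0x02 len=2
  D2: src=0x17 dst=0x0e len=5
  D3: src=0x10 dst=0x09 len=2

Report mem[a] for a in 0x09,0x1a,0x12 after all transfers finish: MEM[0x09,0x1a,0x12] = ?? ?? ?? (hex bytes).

D0: mem[0x02..0x04] <- [bb 68 95]
D1: mem[0x02..0x03] <- [68 95]
D2: mem[0x0e..0x12] <- [b5 94 37 b8 72]
D3: mem[0x09..0x0a] <- [37 b8]
query mem[0x09]=0x37, mem[0x1a]=0xb8, mem[0x12]=0x72

MEM[0x09,0x1a,0x12] = 37 b8 72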